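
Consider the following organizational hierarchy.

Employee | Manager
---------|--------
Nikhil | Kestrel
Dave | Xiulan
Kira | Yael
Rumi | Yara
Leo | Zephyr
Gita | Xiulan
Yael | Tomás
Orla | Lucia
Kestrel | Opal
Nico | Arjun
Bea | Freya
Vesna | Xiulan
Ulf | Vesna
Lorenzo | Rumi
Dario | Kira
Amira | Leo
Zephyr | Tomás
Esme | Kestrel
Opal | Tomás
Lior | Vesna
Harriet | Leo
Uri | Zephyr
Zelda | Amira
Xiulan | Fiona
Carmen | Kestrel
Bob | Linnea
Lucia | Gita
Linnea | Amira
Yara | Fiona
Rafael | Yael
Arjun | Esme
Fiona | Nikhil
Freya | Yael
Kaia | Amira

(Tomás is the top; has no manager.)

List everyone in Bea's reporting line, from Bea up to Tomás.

Bea -> Freya -> Yael -> Tomás

Bea reports to Freya. Freya reports to Yael. Yael reports to Tomás. Tomás is at the top.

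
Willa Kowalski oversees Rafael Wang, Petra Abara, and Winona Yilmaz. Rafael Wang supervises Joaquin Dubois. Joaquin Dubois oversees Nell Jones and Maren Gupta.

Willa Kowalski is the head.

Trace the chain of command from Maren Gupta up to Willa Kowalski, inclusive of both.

Maren Gupta reports to Joaquin Dubois. Joaquin Dubois reports to Rafael Wang. Rafael Wang reports to Willa Kowalski. Willa Kowalski is at the top.

Maren Gupta -> Joaquin Dubois -> Rafael Wang -> Willa Kowalski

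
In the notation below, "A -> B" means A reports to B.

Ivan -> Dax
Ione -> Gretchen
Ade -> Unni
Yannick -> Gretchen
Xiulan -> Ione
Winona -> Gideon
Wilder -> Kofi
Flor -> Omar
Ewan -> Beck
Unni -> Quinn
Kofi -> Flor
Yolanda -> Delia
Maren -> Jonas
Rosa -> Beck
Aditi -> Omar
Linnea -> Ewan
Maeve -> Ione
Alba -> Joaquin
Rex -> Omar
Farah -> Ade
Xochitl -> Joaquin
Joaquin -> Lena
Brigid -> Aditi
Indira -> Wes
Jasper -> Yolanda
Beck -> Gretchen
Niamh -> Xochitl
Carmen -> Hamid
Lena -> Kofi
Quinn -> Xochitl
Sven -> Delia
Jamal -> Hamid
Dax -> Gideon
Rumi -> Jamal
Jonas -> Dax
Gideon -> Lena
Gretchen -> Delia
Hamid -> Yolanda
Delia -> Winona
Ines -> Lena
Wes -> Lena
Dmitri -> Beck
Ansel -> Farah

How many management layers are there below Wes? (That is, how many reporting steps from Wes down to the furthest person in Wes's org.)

The longest chain under Wes runs Wes → Indira, which is 1 level below Wes.

1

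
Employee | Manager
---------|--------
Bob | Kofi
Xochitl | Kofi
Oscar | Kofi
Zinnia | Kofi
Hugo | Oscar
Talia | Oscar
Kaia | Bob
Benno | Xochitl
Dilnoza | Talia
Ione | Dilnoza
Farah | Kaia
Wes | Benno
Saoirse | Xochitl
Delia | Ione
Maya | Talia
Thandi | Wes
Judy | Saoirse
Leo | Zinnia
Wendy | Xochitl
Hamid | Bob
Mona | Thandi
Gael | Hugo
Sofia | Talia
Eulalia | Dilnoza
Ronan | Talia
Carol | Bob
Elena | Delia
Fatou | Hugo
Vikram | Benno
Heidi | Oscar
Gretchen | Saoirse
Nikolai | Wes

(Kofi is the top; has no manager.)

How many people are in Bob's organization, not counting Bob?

Bob directly manages Kaia, Hamid, Carol. Under Kaia: Farah (1). Hamid has no reports. Carol has no reports. So Bob's organization is 3 direct reports plus everyone under them: 2 + 1 + 1 = 4.

4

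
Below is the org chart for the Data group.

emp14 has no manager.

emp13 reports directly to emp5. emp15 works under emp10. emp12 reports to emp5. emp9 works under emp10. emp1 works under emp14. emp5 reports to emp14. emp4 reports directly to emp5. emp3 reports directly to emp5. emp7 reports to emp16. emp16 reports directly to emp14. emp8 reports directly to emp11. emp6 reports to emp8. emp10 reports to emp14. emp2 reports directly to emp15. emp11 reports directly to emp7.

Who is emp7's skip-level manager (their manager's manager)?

emp7 reports to emp16, and emp16 reports to emp14. So emp7's skip-level manager is emp14.

emp14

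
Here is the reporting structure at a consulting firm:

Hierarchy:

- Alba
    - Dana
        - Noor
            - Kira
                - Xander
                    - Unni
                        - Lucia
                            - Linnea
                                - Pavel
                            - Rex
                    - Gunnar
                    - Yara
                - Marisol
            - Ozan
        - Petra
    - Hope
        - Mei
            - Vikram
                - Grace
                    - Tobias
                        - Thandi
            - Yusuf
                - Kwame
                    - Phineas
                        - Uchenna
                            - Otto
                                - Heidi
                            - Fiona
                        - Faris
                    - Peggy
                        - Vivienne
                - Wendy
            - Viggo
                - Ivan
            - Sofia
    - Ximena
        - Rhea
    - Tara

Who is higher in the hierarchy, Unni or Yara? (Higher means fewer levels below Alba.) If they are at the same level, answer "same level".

same level

Both Unni and Yara are 5 levels below Alba.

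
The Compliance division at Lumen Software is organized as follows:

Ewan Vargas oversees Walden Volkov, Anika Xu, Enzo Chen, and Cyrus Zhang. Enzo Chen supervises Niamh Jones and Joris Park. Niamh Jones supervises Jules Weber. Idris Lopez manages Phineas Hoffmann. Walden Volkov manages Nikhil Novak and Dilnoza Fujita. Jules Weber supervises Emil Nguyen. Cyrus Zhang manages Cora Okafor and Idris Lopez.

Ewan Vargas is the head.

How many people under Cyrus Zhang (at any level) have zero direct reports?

The people in Cyrus Zhang's organization with no one reporting to them are Phineas Hoffmann, Cora Okafor. That is 2.

2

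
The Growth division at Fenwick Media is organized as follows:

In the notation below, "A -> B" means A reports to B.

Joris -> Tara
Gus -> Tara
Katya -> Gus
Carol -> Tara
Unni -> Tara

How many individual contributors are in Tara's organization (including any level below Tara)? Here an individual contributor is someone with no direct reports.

4

The people in Tara's organization with no one reporting to them are Carol, Katya, Unni, Joris. That is 4.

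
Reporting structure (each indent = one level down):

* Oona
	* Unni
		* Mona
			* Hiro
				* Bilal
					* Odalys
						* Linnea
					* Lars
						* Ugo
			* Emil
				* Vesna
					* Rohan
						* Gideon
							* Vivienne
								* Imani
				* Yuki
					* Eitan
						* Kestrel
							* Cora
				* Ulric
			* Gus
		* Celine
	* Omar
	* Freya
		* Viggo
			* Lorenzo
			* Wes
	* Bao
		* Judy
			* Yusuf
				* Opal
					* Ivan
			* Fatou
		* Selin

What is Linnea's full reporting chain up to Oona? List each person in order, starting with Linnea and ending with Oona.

Linnea reports to Odalys. Odalys reports to Bilal. Bilal reports to Hiro. Hiro reports to Mona. Mona reports to Unni. Unni reports to Oona. Oona is at the top.

Linnea -> Odalys -> Bilal -> Hiro -> Mona -> Unni -> Oona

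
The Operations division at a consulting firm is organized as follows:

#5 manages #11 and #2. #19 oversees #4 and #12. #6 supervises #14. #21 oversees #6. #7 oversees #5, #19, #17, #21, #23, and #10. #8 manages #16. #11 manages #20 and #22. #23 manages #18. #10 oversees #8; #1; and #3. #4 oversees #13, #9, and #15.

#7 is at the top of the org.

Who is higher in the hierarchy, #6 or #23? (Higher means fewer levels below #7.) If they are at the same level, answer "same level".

#23

#6 is 2 levels below #7; #23 is 1. #23 is higher.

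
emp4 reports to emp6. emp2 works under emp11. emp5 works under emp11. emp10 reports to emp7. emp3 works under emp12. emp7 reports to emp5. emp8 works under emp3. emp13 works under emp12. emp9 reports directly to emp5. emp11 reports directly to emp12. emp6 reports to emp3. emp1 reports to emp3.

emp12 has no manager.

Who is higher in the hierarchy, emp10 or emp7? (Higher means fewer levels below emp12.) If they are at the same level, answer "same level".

emp10 is 4 levels below emp12; emp7 is 3. emp7 is higher.

emp7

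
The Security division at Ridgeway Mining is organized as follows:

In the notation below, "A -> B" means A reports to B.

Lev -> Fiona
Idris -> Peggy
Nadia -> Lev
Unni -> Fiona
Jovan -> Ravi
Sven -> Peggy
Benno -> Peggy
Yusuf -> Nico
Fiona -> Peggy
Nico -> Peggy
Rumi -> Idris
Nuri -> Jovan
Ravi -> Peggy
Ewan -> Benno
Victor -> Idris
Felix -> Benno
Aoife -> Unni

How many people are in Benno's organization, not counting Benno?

2

Benno directly manages Ewan, Felix. Ewan has no reports. Felix has no reports. So Benno's organization is 2 direct reports plus everyone under them: 1 + 1 = 2.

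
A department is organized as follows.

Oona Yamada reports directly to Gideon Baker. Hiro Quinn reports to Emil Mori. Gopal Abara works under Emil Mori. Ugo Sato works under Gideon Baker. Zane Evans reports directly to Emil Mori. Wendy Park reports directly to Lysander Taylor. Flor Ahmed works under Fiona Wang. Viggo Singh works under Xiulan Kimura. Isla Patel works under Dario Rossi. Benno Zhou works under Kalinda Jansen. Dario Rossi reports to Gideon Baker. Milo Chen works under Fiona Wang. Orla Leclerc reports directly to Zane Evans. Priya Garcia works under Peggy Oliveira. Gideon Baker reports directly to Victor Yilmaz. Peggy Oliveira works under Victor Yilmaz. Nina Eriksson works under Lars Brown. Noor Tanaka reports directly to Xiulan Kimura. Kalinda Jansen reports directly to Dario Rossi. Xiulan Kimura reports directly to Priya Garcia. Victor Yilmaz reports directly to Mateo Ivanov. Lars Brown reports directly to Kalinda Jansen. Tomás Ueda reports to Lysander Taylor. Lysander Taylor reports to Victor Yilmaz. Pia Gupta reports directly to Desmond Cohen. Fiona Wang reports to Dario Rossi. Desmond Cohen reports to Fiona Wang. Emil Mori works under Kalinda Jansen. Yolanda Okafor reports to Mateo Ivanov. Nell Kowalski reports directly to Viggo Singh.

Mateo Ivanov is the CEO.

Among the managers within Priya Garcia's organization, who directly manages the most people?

Xiulan Kimura

Direct-report counts within Priya Garcia's organization: Priya Garcia has 1; Xiulan Kimura has 2; Viggo Singh has 1. The largest is 2, held by Xiulan Kimura.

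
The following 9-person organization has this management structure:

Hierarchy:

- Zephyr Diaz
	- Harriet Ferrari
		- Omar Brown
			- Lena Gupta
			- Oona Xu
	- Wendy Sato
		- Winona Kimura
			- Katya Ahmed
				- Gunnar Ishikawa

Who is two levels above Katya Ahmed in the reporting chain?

Wendy Sato

Katya Ahmed reports to Winona Kimura, and Winona Kimura reports to Wendy Sato. So Katya Ahmed's skip-level manager is Wendy Sato.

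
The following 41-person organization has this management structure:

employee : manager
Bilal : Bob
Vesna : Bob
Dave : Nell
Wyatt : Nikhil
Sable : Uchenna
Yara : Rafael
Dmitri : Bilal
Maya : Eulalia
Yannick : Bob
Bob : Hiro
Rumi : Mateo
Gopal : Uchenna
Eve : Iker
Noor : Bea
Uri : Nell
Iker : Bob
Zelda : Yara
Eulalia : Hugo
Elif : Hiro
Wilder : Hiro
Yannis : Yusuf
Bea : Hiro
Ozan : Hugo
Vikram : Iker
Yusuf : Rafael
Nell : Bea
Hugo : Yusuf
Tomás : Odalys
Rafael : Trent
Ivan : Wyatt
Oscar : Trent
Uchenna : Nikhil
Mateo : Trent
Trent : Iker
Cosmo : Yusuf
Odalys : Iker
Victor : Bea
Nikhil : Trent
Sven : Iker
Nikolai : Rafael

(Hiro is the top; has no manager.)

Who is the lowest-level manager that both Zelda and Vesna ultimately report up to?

Bob

Zelda's chain of managers is Yara, Rafael, Trent, Iker, Bob, Hiro. Vesna's chain of managers is Bob, Hiro. The first manager that appears in both chains is Bob.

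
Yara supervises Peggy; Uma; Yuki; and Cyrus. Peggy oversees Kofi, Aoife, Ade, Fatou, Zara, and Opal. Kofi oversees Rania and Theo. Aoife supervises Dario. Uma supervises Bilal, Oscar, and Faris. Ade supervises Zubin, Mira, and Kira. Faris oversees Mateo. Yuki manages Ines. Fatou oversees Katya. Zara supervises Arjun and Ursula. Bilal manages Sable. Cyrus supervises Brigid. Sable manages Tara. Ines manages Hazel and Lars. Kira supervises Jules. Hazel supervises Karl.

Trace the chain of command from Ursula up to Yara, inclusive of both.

Ursula reports to Zara. Zara reports to Peggy. Peggy reports to Yara. Yara is at the top.

Ursula -> Zara -> Peggy -> Yara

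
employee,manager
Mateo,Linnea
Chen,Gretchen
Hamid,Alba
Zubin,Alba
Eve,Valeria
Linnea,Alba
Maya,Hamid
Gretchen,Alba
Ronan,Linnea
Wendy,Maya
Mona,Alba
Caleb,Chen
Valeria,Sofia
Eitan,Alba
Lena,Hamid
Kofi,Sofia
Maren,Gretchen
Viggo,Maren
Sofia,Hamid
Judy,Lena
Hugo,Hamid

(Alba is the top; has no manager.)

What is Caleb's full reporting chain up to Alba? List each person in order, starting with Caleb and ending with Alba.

Caleb reports to Chen. Chen reports to Gretchen. Gretchen reports to Alba. Alba is at the top.

Caleb -> Chen -> Gretchen -> Alba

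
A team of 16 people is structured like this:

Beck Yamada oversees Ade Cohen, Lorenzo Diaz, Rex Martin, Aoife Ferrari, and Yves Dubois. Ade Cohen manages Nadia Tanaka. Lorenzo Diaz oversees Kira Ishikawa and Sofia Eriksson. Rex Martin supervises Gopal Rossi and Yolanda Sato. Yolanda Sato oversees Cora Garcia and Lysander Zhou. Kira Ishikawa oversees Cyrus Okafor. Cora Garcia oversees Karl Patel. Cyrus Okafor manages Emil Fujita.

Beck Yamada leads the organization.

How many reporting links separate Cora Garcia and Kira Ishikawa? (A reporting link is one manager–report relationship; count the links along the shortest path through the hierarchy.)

Cora Garcia is 3 levels below Beck Yamada, and Kira Ishikawa is 2 levels below Beck Yamada (their lowest common manager). The shortest path runs up from Cora Garcia to Beck Yamada and back down to Kira Ishikawa: 3 + 2 = 5 links.

5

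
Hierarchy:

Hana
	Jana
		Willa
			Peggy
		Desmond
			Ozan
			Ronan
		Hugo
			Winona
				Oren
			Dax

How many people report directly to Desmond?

Desmond directly manages Ozan, Ronan. That is 2 direct reports.

2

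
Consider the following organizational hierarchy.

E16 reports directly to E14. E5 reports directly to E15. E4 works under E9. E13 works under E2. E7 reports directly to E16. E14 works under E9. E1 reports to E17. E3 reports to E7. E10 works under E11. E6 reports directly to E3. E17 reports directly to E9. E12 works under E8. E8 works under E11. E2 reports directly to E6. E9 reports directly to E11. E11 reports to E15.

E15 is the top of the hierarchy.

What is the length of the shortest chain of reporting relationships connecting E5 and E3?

E5 is 1 level below E15, and E3 is 6 levels below E15 (their lowest common manager). The shortest path runs up from E5 to E15 and back down to E3: 1 + 6 = 7 links.

7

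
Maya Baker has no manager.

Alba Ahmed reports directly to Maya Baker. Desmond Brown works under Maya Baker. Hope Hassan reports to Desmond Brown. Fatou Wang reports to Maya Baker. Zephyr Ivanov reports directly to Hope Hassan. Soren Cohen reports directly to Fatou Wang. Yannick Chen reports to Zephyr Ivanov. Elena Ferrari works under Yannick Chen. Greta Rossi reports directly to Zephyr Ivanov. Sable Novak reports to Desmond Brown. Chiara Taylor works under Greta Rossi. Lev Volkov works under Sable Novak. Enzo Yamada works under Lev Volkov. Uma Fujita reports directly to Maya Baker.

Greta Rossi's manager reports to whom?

Greta Rossi reports to Zephyr Ivanov, and Zephyr Ivanov reports to Hope Hassan. So Greta Rossi's skip-level manager is Hope Hassan.

Hope Hassan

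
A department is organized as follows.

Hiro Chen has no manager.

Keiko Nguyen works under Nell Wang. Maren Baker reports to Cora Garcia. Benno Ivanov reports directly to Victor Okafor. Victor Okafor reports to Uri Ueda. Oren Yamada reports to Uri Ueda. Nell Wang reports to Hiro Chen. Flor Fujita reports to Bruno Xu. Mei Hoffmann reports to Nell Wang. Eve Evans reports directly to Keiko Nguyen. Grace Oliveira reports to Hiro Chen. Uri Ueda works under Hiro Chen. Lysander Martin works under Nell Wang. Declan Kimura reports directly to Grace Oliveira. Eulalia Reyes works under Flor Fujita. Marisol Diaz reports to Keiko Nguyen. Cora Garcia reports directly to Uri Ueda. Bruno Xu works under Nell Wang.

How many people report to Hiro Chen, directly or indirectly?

Hiro Chen directly manages Nell Wang, Uri Ueda, Grace Oliveira. Under Nell Wang: Mei Hoffmann, Keiko Nguyen, Marisol Diaz, Eve Evans, Bruno Xu, Flor Fujita, Eulalia Reyes, Lysander Martin (8). Under Uri Ueda: Oren Yamada, Victor Okafor, Benno Ivanov, Cora Garcia, Maren Baker (5). Under Grace Oliveira: Declan Kimura (1). So Hiro Chen's organization is 3 direct reports plus everyone under them: 9 + 6 + 2 = 17.

17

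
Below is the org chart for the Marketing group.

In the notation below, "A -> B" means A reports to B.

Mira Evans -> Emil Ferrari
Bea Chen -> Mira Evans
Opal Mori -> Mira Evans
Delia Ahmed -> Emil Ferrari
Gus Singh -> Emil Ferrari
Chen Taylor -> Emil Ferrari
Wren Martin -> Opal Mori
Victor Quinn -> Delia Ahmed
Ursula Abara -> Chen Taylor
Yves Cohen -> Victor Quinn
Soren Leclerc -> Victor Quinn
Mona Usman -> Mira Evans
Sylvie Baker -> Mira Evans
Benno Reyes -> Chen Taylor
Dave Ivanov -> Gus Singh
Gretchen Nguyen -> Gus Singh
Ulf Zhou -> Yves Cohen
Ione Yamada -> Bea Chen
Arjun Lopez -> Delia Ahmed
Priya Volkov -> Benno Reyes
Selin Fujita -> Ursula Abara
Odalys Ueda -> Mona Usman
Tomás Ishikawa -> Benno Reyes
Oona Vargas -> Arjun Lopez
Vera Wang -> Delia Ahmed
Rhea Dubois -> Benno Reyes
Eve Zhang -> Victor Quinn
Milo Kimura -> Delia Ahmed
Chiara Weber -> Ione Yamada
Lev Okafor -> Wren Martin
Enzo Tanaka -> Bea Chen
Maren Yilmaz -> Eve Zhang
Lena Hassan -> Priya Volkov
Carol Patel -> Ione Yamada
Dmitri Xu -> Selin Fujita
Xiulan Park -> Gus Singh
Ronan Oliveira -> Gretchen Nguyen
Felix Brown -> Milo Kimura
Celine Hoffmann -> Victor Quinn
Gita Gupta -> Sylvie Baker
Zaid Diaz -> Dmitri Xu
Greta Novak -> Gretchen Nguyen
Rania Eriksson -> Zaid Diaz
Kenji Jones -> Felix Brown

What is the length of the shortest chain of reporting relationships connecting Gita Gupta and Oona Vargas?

6

Gita Gupta is 3 levels below Emil Ferrari, and Oona Vargas is 3 levels below Emil Ferrari (their lowest common manager). The shortest path runs up from Gita Gupta to Emil Ferrari and back down to Oona Vargas: 3 + 3 = 6 links.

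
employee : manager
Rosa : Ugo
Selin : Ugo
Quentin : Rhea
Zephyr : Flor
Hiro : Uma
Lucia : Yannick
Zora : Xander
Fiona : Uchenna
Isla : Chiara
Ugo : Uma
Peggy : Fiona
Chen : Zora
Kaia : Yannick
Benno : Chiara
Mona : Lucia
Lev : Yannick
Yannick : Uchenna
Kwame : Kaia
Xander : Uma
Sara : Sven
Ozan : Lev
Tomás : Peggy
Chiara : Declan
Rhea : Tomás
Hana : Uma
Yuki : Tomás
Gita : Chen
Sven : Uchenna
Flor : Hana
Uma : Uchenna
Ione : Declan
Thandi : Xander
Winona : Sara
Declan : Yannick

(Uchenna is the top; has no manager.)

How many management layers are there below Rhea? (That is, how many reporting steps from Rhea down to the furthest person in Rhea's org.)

1

The longest chain under Rhea runs Rhea → Quentin, which is 1 level below Rhea.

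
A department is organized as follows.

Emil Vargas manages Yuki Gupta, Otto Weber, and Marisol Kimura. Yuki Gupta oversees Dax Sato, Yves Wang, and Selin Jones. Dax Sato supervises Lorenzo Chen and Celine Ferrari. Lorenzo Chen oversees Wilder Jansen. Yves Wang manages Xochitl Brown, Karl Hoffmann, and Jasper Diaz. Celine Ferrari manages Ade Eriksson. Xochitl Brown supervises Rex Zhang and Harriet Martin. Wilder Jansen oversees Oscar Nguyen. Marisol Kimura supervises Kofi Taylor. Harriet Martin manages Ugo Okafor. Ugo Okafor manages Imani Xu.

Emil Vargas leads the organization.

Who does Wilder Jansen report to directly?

Lorenzo Chen

Wilder Jansen reports directly to Lorenzo Chen.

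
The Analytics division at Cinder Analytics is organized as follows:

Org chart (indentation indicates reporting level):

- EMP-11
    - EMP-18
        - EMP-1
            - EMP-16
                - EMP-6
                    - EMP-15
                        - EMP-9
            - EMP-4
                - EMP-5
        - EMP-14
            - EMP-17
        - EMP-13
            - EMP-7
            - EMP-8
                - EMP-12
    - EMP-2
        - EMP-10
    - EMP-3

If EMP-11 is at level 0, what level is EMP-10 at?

2

Chain from EMP-10 up to EMP-11: EMP-10 → EMP-2 → EMP-11. That is 2 steps up, so EMP-10 is 2 levels below EMP-11.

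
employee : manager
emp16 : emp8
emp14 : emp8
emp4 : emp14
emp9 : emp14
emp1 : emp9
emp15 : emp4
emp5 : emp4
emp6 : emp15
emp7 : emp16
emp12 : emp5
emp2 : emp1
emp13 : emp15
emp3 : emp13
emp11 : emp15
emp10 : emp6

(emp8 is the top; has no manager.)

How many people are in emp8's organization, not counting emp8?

emp8 directly manages emp16, emp14. Under emp16: emp7 (1). Under emp14: emp9, emp1, emp2, emp4, emp5, emp12, emp15, emp11, emp13, emp3, emp6, emp10 (12). So emp8's organization is 2 direct reports plus everyone under them: 2 + 13 = 15.

15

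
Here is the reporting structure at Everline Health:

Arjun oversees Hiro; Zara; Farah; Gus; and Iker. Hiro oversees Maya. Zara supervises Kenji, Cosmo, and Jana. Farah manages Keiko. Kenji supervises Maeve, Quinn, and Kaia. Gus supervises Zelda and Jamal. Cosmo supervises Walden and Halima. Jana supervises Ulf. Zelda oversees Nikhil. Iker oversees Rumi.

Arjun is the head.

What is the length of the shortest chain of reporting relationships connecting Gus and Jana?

Gus is 1 level below Arjun, and Jana is 2 levels below Arjun (their lowest common manager). The shortest path runs up from Gus to Arjun and back down to Jana: 1 + 2 = 3 links.

3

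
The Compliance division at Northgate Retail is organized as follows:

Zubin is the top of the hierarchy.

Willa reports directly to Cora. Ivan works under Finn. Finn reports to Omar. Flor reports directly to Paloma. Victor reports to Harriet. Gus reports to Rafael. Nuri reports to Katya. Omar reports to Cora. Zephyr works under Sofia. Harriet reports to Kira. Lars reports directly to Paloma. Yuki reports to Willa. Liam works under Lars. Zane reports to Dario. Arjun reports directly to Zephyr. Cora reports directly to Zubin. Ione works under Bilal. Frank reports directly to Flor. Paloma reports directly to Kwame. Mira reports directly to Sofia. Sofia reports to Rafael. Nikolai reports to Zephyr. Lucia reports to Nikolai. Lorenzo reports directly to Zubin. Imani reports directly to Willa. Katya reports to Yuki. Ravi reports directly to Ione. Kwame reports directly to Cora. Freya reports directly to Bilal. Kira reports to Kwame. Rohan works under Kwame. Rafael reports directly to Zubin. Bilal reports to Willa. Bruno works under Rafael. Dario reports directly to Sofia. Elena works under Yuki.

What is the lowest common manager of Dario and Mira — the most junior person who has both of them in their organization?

Dario's chain of managers is Sofia, Rafael, Zubin. Mira's chain of managers is Sofia, Rafael, Zubin. The first manager that appears in both chains is Sofia.

Sofia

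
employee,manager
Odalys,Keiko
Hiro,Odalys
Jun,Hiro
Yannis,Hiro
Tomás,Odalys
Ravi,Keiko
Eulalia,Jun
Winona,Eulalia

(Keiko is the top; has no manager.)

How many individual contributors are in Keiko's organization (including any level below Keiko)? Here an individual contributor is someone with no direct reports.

The people in Keiko's organization with no one reporting to them are Ravi, Tomás, Yannis, Winona. That is 4.

4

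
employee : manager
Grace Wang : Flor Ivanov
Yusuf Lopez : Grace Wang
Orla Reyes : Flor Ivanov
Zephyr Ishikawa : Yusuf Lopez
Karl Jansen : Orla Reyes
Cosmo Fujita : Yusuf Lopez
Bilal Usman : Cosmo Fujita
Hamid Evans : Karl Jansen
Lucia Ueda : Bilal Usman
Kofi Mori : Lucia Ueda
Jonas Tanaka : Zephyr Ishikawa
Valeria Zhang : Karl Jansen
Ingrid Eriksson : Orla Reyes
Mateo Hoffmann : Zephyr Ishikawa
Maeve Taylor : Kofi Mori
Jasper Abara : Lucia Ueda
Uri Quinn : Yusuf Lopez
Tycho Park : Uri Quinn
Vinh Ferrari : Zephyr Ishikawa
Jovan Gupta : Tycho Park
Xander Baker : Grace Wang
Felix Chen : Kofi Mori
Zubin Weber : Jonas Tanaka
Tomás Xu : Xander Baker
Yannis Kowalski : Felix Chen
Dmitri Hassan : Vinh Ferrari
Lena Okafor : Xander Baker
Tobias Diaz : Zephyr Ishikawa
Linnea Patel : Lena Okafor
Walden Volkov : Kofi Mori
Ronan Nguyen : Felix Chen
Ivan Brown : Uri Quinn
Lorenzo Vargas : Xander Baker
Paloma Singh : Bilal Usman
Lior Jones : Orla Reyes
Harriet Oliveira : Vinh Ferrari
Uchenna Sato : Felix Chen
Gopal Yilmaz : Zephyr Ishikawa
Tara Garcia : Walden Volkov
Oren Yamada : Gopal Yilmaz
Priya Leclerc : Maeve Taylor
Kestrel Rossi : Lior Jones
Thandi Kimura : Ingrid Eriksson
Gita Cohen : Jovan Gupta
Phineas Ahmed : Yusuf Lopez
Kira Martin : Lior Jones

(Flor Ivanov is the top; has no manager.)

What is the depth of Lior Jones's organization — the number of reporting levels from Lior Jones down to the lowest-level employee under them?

The longest chain under Lior Jones runs Lior Jones → Kira Martin, which is 1 level below Lior Jones.

1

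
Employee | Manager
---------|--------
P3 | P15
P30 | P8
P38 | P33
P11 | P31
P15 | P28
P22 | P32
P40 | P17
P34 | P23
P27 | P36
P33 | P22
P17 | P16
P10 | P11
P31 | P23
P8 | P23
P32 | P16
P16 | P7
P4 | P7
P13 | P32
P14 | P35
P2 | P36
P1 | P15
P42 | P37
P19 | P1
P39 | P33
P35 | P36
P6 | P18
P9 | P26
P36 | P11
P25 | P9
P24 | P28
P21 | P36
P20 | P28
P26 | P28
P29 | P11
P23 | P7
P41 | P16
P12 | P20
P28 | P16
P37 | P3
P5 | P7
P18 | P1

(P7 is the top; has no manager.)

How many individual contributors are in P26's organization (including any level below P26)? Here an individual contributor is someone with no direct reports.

1

The only person in P26's organization with no one reporting to them is P25. That is 1.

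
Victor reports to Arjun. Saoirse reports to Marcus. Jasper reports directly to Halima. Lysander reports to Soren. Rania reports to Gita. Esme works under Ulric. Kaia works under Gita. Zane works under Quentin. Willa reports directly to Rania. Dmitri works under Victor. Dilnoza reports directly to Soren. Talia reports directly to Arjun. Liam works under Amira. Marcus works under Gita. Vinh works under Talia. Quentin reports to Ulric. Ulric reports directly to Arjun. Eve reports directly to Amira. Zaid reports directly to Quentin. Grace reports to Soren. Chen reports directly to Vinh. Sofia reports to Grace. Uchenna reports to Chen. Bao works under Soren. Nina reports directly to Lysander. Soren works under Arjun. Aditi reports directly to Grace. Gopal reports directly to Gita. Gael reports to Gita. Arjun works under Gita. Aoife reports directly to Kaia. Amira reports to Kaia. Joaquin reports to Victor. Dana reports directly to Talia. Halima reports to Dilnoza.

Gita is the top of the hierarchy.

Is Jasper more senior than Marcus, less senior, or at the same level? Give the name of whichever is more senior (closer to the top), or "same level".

Jasper is 5 levels below Gita; Marcus is 1. Marcus is higher.

Marcus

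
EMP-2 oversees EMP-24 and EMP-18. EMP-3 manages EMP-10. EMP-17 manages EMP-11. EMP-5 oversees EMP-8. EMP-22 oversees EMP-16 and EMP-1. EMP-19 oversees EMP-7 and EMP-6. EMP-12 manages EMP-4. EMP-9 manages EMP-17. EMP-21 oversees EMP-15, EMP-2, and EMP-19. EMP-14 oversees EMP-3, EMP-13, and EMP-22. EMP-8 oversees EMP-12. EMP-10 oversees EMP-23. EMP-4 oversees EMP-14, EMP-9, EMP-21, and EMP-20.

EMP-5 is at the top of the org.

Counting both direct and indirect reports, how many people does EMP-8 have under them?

EMP-8 directly manages EMP-12. Under EMP-12: EMP-4, EMP-20, EMP-21, EMP-15, EMP-19, EMP-6, EMP-7, EMP-2, EMP-18, EMP-24, EMP-9, EMP-17, EMP-11, EMP-14, EMP-22, EMP-1, EMP-16, EMP-13, EMP-3, EMP-10, EMP-23 (21). That's 22 in total.

22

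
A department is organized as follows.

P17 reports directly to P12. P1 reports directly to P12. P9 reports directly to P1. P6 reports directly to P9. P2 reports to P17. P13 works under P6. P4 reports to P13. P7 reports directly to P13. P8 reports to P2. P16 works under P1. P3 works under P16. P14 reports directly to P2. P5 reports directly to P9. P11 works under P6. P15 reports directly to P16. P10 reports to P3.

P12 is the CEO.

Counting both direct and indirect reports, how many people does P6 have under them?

4

P6 directly manages P13, P11. Under P13: P7, P4 (2). P11 has no reports. So P6's organization is 2 direct reports plus everyone under them: 3 + 1 = 4.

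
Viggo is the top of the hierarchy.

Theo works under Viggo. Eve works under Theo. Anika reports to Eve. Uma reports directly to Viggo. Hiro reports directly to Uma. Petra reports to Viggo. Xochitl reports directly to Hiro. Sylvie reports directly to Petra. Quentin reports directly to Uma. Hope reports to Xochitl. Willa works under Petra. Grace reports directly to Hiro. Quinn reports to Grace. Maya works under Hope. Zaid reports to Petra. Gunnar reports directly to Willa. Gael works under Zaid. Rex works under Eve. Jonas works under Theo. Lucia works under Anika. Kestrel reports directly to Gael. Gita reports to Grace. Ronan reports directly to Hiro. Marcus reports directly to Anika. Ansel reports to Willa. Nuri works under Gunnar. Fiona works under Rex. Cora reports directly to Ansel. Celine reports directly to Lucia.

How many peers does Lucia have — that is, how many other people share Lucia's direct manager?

1

Lucia reports to Anika. Anika's other direct reports are Marcus — 1 peer.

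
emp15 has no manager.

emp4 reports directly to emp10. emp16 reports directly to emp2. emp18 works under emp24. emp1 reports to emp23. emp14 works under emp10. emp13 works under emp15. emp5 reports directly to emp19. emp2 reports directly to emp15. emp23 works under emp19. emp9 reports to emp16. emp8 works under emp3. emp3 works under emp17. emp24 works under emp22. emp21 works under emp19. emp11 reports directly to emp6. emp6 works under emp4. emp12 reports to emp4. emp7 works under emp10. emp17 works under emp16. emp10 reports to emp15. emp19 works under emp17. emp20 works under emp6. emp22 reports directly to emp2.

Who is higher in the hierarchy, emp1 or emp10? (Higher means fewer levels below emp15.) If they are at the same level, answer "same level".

emp10

emp1 is 6 levels below emp15; emp10 is 1. emp10 is higher.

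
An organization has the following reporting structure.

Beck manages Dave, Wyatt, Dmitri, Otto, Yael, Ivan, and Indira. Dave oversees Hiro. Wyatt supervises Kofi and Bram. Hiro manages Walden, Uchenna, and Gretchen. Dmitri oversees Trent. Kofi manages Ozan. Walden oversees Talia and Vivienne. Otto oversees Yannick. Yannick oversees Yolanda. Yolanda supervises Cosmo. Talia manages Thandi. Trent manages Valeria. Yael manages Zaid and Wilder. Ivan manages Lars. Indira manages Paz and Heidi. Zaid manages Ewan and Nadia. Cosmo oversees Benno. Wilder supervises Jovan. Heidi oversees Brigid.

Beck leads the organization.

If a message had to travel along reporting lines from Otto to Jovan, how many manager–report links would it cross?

Otto is 1 level below Beck, and Jovan is 3 levels below Beck (their lowest common manager). The shortest path runs up from Otto to Beck and back down to Jovan: 1 + 3 = 4 links.

4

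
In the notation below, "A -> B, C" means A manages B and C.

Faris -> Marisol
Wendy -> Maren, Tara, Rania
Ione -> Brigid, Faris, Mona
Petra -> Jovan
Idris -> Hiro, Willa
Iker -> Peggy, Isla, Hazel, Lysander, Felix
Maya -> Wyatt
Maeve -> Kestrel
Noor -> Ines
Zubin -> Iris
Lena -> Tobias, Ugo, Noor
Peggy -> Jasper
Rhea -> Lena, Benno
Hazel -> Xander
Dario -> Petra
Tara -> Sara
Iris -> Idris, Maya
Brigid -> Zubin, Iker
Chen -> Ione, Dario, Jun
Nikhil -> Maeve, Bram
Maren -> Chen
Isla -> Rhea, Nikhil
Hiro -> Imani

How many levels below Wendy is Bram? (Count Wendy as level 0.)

Chain from Bram up to Wendy: Bram → Nikhil → Isla → Iker → Brigid → Ione → Chen → Maren → Wendy. That is 8 steps up, so Bram is 8 levels below Wendy.

8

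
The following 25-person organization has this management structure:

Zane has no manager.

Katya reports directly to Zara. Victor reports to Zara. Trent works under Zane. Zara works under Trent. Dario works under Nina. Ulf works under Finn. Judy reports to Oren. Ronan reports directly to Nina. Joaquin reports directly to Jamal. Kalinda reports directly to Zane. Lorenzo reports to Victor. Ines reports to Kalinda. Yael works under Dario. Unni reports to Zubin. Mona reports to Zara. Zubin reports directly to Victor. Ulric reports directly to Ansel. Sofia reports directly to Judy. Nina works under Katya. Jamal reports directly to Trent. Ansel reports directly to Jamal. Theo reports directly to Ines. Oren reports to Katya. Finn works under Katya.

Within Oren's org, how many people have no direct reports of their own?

The only person in Oren's organization with no one reporting to them is Sofia. That is 1.

1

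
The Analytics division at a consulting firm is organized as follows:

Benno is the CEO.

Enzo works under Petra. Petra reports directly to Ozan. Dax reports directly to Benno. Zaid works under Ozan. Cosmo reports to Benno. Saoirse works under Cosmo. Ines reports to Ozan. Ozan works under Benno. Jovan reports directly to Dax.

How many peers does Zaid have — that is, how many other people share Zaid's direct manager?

2

Zaid reports to Ozan. Ozan's other direct reports are Ines, Petra — 2 peers.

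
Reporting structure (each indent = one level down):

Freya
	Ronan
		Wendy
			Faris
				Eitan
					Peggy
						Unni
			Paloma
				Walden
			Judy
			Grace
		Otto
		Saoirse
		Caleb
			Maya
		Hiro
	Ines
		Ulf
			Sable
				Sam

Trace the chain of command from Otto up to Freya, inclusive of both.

Otto -> Ronan -> Freya

Otto reports to Ronan. Ronan reports to Freya. Freya is at the top.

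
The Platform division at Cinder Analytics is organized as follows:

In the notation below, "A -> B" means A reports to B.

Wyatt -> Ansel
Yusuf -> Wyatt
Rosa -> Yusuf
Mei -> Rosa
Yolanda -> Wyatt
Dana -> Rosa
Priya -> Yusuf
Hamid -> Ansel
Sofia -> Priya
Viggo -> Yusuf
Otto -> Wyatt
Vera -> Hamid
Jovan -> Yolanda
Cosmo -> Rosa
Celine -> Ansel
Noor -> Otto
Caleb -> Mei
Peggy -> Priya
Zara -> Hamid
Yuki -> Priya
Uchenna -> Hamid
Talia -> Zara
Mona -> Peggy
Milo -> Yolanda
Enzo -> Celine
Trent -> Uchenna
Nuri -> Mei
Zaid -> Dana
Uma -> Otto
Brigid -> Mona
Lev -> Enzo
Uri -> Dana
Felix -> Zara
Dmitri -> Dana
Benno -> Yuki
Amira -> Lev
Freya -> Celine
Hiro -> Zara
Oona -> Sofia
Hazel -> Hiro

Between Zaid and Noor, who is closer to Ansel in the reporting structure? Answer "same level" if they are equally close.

Noor

Zaid is 5 levels below Ansel; Noor is 3. Noor is higher.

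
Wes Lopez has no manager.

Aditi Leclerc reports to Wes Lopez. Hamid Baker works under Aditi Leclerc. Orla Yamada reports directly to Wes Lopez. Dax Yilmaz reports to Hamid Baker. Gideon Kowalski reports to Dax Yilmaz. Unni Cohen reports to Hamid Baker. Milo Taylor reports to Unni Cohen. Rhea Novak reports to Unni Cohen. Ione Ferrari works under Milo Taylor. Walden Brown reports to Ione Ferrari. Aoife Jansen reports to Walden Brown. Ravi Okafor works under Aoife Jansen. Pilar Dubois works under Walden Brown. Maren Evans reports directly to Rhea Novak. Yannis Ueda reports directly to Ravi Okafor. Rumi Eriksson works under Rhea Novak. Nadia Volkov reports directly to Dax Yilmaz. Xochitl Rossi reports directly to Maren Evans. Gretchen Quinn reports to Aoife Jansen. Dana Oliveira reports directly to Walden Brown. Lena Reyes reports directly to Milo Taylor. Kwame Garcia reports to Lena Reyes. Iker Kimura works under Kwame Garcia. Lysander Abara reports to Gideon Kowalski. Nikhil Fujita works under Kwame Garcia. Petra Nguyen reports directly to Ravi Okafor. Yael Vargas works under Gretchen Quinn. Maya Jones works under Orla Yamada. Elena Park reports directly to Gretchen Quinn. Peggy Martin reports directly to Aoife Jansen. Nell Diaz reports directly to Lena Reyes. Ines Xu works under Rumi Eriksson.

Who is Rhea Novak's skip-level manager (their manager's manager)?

Rhea Novak reports to Unni Cohen, and Unni Cohen reports to Hamid Baker. So Rhea Novak's skip-level manager is Hamid Baker.

Hamid Baker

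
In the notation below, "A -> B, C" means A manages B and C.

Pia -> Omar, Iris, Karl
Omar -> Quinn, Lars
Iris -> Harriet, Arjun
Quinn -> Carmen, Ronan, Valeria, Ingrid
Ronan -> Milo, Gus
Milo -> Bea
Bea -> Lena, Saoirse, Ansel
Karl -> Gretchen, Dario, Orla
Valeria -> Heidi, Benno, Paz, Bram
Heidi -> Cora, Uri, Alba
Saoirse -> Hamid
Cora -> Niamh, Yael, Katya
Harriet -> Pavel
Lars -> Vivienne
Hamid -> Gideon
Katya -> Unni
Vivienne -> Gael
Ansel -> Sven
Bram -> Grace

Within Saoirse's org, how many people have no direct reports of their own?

The only person in Saoirse's organization with no one reporting to them is Gideon. That is 1.

1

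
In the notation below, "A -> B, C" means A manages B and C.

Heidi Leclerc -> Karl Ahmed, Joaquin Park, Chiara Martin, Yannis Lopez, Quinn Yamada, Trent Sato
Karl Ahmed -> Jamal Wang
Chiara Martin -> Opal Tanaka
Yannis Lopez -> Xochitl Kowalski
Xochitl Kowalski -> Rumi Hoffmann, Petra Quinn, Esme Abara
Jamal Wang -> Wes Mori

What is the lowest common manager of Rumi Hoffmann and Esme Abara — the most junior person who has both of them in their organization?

Xochitl Kowalski

Rumi Hoffmann's chain of managers is Xochitl Kowalski, Yannis Lopez, Heidi Leclerc. Esme Abara's chain of managers is Xochitl Kowalski, Yannis Lopez, Heidi Leclerc. The first manager that appears in both chains is Xochitl Kowalski.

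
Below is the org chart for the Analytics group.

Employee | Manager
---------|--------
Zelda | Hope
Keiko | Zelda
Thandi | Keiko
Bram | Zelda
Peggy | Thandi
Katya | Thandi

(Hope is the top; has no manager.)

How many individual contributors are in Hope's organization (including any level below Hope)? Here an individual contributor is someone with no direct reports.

The people in Hope's organization with no one reporting to them are Bram, Katya, Peggy. That is 3.

3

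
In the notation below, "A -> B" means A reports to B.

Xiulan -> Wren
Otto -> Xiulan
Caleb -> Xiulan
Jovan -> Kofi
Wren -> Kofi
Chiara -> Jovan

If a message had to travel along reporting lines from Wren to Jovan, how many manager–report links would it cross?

Wren is 1 level below Kofi, and Jovan is 1 level below Kofi (their lowest common manager). The shortest path runs up from Wren to Kofi and back down to Jovan: 1 + 1 = 2 links.

2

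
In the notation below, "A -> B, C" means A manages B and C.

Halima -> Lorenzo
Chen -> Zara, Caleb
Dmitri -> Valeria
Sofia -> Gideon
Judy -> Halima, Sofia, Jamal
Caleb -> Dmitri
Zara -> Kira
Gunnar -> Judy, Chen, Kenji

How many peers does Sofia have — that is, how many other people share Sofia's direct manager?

Sofia reports to Judy. Judy's other direct reports are Halima, Jamal — 2 peers.

2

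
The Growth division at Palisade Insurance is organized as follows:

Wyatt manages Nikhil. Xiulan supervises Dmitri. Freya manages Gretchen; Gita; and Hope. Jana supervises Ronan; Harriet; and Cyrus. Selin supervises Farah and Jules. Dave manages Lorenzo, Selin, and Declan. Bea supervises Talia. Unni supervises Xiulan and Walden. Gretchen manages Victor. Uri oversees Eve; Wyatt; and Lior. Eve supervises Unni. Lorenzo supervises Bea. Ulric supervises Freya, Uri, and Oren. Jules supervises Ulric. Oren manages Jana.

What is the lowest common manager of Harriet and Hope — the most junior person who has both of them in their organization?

Ulric

Harriet's chain of managers is Jana, Oren, Ulric, Jules, Selin, Dave. Hope's chain of managers is Freya, Ulric, Jules, Selin, Dave. The first manager that appears in both chains is Ulric.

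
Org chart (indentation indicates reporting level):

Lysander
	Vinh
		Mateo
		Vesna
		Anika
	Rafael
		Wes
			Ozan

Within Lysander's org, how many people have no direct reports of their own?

The people in Lysander's organization with no one reporting to them are Ozan, Anika, Vesna, Mateo. That is 4.

4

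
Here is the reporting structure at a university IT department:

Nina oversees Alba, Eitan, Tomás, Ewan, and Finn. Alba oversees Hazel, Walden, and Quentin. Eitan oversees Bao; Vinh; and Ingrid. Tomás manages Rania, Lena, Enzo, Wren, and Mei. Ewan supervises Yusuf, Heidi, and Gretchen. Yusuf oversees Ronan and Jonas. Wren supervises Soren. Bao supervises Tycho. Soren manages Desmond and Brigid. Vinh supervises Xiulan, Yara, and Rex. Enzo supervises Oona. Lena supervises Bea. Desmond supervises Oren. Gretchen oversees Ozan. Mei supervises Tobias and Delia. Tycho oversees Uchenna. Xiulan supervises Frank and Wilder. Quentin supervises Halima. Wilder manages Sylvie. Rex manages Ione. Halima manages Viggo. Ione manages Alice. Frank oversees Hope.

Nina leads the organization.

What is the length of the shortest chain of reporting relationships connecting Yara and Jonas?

6

Yara is 3 levels below Nina, and Jonas is 3 levels below Nina (their lowest common manager). The shortest path runs up from Yara to Nina and back down to Jonas: 3 + 3 = 6 links.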